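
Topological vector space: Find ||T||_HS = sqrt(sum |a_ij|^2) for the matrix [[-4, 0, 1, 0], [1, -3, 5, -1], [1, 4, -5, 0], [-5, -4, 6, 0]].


The Hilbert-Schmidt norm is sqrt(sum of squares of all entries).
Sum of squares = (-4)^2 + 0^2 + 1^2 + 0^2 + 1^2 + (-3)^2 + 5^2 + (-1)^2 + 1^2 + 4^2 + (-5)^2 + 0^2 + (-5)^2 + (-4)^2 + 6^2 + 0^2
= 16 + 0 + 1 + 0 + 1 + 9 + 25 + 1 + 1 + 16 + 25 + 0 + 25 + 16 + 36 + 0 = 172
||T||_HS = sqrt(172) = 13.1149

13.1149


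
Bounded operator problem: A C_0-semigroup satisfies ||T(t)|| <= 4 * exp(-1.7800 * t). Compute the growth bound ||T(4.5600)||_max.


||T(4.5600)|| <= 4 * exp(-1.7800 * 4.5600)
= 4 * exp(-8.1168)
= 4 * 2.9848e-04
= 0.0012

0.0012


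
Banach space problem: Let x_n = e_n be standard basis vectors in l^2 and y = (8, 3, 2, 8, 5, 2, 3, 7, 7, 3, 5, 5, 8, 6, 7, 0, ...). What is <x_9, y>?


x_9 = e_9 is the standard basis vector with 1 in position 9.
<x_9, y> = y_9 = 7
As n -> infinity, <x_n, y> -> 0, confirming weak convergence of (x_n) to 0.

7


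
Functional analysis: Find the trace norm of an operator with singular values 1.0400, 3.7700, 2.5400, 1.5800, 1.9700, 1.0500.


The nuclear norm is the sum of all singular values.
||T||_1 = 1.0400 + 3.7700 + 2.5400 + 1.5800 + 1.9700 + 1.0500
= 11.9500

11.9500


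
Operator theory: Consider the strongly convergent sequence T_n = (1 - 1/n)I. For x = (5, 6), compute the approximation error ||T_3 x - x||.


T_3 x - x = (1 - 1/3)x - x = -x/3
||x|| = sqrt(61) = 7.8102
||T_3 x - x|| = ||x||/3 = 7.8102/3 = 2.6034

2.6034


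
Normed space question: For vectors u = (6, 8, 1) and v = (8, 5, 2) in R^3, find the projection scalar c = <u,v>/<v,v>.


Computing <u,v> = 6*8 + 8*5 + 1*2 = 90
Computing <v,v> = 8^2 + 5^2 + 2^2 = 93
Projection coefficient = 90/93 = 0.9677

0.9677


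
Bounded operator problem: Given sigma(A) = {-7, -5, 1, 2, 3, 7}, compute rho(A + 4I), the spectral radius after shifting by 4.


Spectrum of A + 4I = {-3, -1, 5, 6, 7, 11}
Spectral radius = max |lambda| over the shifted spectrum
= max(3, 1, 5, 6, 7, 11) = 11

11


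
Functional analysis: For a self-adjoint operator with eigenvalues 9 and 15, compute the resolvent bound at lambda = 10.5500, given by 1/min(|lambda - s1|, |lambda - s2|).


dist(10.5500, {9, 15}) = min(|10.5500 - 9|, |10.5500 - 15|)
= min(1.5500, 4.4500) = 1.5500
Resolvent bound = 1/1.5500 = 0.6452

0.6452


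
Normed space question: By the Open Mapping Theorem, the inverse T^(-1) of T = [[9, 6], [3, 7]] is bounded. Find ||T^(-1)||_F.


det(T) = 9*7 - 6*3 = 45
T^(-1) = (1/45) * [[7, -6], [-3, 9]] = [[0.1556, -0.1333], [-0.0667, 0.2000]]
||T^(-1)||_F^2 = 0.1556^2 + (-0.1333)^2 + (-0.0667)^2 + 0.2000^2 = 0.0864
||T^(-1)||_F = sqrt(0.0864) = 0.2940

0.2940


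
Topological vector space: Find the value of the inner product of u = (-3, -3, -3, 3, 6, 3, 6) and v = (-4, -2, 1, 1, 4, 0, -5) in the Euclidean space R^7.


Computing the standard inner product <u, v> = sum u_i * v_i
= -3*-4 + -3*-2 + -3*1 + 3*1 + 6*4 + 3*0 + 6*-5
= 12 + 6 + -3 + 3 + 24 + 0 + -30
= 12

12


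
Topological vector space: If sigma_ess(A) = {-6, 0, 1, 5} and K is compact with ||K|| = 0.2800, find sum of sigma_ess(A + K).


By Weyl's theorem, the essential spectrum is invariant under compact perturbations.
sigma_ess(A + K) = sigma_ess(A) = {-6, 0, 1, 5}
Sum = -6 + 0 + 1 + 5 = 0

0


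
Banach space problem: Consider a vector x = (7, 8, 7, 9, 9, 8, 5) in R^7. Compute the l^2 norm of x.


The l^2 norm = (sum |x_i|^2)^(1/2)
Sum of 2th powers = 49 + 64 + 49 + 81 + 81 + 64 + 25 = 413
||x||_2 = (413)^(1/2) = 20.3224

20.3224


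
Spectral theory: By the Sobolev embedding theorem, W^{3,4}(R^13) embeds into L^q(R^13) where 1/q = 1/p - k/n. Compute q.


Using the Sobolev embedding formula: 1/q = 1/p - k/n
1/q = 1/4 - 3/13 = 1/52
q = 1/(1/52) = 52

52.0000


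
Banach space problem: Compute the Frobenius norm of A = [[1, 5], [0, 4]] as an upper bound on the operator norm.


||A||_F^2 = sum a_ij^2
= 1^2 + 5^2 + 0^2 + 4^2
= 1 + 25 + 0 + 16 = 42
||A||_F = sqrt(42) = 6.4807

6.4807


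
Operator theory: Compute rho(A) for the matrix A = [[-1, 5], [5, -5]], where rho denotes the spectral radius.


For a 2x2 matrix, eigenvalues satisfy lambda^2 - (trace)*lambda + det = 0
trace = -1 + -5 = -6
det = -1*-5 - 5*5 = -20
discriminant = (-6)^2 - 4*(-20) = 116
spectral radius = max |eigenvalue| = 8.3852

8.3852


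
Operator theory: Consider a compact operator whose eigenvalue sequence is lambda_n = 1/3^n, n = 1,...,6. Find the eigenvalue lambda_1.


The eigenvalue formula gives lambda_1 = 1/3^1
= 1/3
= 0.3333

0.3333


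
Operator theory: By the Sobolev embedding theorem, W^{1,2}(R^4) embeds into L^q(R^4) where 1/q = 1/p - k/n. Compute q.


Using the Sobolev embedding formula: 1/q = 1/p - k/n
1/q = 1/2 - 1/4 = 1/4
q = 1/(1/4) = 4

4.0000


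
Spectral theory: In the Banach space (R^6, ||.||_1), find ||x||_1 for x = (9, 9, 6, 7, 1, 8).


The l^1 norm equals the sum of absolute values of all components.
||x||_1 = 9 + 9 + 6 + 7 + 1 + 8
= 40

40.0000


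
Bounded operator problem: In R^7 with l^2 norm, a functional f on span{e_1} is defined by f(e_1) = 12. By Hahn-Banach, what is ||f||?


The norm of f is given by ||f|| = sup_{||x||=1} |f(x)|.
On span{e_1}, ||e_1|| = 1, so ||f|| = |f(e_1)| / ||e_1||
= |12| / 1 = 12.0000

12.0000


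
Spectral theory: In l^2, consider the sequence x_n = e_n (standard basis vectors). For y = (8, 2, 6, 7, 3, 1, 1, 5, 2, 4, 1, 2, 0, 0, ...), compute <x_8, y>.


x_8 = e_8 is the standard basis vector with 1 in position 8.
<x_8, y> = y_8 = 5
As n -> infinity, <x_n, y> -> 0, confirming weak convergence of (x_n) to 0.

5


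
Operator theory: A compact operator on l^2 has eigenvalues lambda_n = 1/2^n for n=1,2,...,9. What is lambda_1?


The eigenvalue formula gives lambda_1 = 1/2^1
= 1/2
= 0.5000

0.5000


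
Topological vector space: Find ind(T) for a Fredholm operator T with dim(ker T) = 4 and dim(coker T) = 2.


The Fredholm index is defined as ind(T) = dim(ker T) - dim(coker T)
= 4 - 2
= 2

2


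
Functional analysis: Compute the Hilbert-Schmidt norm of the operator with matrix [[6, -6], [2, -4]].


The Hilbert-Schmidt norm is sqrt(sum of squares of all entries).
Sum of squares = 6^2 + (-6)^2 + 2^2 + (-4)^2
= 36 + 36 + 4 + 16 = 92
||T||_HS = sqrt(92) = 9.5917

9.5917


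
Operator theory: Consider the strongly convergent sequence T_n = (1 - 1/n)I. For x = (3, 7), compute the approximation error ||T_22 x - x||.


T_22 x - x = (1 - 1/22)x - x = -x/22
||x|| = sqrt(58) = 7.6158
||T_22 x - x|| = ||x||/22 = 7.6158/22 = 0.3462

0.3462


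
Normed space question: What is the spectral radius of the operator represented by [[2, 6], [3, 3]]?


For a 2x2 matrix, eigenvalues satisfy lambda^2 - (trace)*lambda + det = 0
trace = 2 + 3 = 5
det = 2*3 - 6*3 = -12
discriminant = 5^2 - 4*(-12) = 73
spectral radius = max |eigenvalue| = 6.7720

6.7720


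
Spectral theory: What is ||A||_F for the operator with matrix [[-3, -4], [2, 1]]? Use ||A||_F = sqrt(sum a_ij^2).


||A||_F^2 = sum a_ij^2
= (-3)^2 + (-4)^2 + 2^2 + 1^2
= 9 + 16 + 4 + 1 = 30
||A||_F = sqrt(30) = 5.4772

5.4772


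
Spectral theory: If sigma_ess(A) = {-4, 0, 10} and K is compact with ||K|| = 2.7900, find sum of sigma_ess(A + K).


By Weyl's theorem, the essential spectrum is invariant under compact perturbations.
sigma_ess(A + K) = sigma_ess(A) = {-4, 0, 10}
Sum = -4 + 0 + 10 = 6

6


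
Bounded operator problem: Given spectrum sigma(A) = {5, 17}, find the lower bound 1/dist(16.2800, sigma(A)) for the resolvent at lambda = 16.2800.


dist(16.2800, {5, 17}) = min(|16.2800 - 5|, |16.2800 - 17|)
= min(11.2800, 0.7200) = 0.7200
Resolvent bound = 1/0.7200 = 1.3889

1.3889


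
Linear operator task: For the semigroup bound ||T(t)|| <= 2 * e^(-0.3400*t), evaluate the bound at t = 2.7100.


||T(2.7100)|| <= 2 * exp(-0.3400 * 2.7100)
= 2 * exp(-0.9214)
= 2 * 0.3980
= 0.7959

0.7959


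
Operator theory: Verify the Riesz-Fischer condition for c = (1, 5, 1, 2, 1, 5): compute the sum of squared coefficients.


sum |c_n|^2 = 1^2 + 5^2 + 1^2 + 2^2 + 1^2 + 5^2
= 1 + 25 + 1 + 4 + 1 + 25
= 57

57


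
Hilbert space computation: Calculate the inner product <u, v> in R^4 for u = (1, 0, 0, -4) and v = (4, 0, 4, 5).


Computing the standard inner product <u, v> = sum u_i * v_i
= 1*4 + 0*0 + 0*4 + -4*5
= 4 + 0 + 0 + -20
= -16

-16


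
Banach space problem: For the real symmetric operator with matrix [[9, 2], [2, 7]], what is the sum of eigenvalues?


For a self-adjoint (symmetric) matrix, the eigenvalues are real.
The sum of eigenvalues equals the trace of the matrix.
trace = 9 + 7 = 16

16


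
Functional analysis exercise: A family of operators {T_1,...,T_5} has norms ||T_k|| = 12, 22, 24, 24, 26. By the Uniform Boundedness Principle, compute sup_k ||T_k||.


By the Uniform Boundedness Principle, the supremum of norms is finite.
sup_k ||T_k|| = max(12, 22, 24, 24, 26) = 26

26


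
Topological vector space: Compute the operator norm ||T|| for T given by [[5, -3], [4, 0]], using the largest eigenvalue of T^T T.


A^T A = [[41, -15], [-15, 9]]
trace(A^T A) = 50, det(A^T A) = 144
discriminant = 50^2 - 4*144 = 1924
Largest eigenvalue of A^T A = (trace + sqrt(disc))/2 = 46.9317
||T|| = sqrt(46.9317) = 6.8507

6.8507


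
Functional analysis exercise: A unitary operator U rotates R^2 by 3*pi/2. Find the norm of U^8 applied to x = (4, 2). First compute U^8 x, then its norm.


U is a rotation by theta = 3*pi/2
U^8 = rotation by 8*theta = 24*pi/2 = 0*pi/2 (mod 2*pi)
cos(0*pi/2) = 1.0000, sin(0*pi/2) = 0.0000
U^8 x = (1.0000 * 4 - 0.0000 * 2, 0.0000 * 4 + 1.0000 * 2)
= (4.0000, 2.0000)
||U^8 x|| = sqrt(4.0000^2 + 2.0000^2) = sqrt(20.0000) = 4.4721

4.4721


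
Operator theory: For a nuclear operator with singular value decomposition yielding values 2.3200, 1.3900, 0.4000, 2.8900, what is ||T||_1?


The nuclear norm is the sum of all singular values.
||T||_1 = 2.3200 + 1.3900 + 0.4000 + 2.8900
= 7.0000

7.0000


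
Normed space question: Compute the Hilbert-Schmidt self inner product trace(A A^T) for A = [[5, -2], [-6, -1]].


trace(A * A^T) = sum of squares of all entries
= 5^2 + (-2)^2 + (-6)^2 + (-1)^2
= 25 + 4 + 36 + 1
= 66

66


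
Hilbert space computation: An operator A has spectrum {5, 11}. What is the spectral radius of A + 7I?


Spectrum of A + 7I = {12, 18}
Spectral radius = max |lambda| over the shifted spectrum
= max(12, 18) = 18

18


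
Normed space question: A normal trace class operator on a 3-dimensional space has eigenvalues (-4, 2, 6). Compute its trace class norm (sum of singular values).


For a normal operator, singular values equal |eigenvalues|.
Trace norm = sum |lambda_i| = 4 + 2 + 6
= 12

12


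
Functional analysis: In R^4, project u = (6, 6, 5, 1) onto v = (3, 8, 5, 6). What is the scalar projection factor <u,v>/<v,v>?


Computing <u,v> = 6*3 + 6*8 + 5*5 + 1*6 = 97
Computing <v,v> = 3^2 + 8^2 + 5^2 + 6^2 = 134
Projection coefficient = 97/134 = 0.7239

0.7239


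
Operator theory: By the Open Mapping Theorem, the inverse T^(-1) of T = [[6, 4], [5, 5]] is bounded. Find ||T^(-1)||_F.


det(T) = 6*5 - 4*5 = 10
T^(-1) = (1/10) * [[5, -4], [-5, 6]] = [[0.5000, -0.4000], [-0.5000, 0.6000]]
||T^(-1)||_F^2 = 0.5000^2 + (-0.4000)^2 + (-0.5000)^2 + 0.6000^2 = 1.0200
||T^(-1)||_F = sqrt(1.0200) = 1.0100

1.0100


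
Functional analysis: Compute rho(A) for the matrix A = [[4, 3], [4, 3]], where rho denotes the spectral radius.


For a 2x2 matrix, eigenvalues satisfy lambda^2 - (trace)*lambda + det = 0
trace = 4 + 3 = 7
det = 4*3 - 3*4 = 0
discriminant = 7^2 - 4*(0) = 49
spectral radius = max |eigenvalue| = 7.0000

7.0000


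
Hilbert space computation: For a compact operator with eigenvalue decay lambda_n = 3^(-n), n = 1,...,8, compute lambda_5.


The eigenvalue formula gives lambda_5 = 1/3^5
= 1/243
= 0.0041

0.0041


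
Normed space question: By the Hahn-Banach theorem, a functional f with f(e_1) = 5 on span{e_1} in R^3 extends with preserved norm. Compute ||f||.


The norm of f is given by ||f|| = sup_{||x||=1} |f(x)|.
On span{e_1}, ||e_1|| = 1, so ||f|| = |f(e_1)| / ||e_1||
= |5| / 1 = 5.0000

5.0000


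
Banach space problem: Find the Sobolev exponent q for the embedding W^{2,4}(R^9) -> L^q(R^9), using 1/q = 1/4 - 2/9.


Using the Sobolev embedding formula: 1/q = 1/p - k/n
1/q = 1/4 - 2/9 = 1/36
q = 1/(1/36) = 36

36.0000


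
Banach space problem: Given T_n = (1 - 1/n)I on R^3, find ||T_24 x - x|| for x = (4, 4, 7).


T_24 x - x = (1 - 1/24)x - x = -x/24
||x|| = sqrt(81) = 9.0000
||T_24 x - x|| = ||x||/24 = 9.0000/24 = 0.3750

0.3750


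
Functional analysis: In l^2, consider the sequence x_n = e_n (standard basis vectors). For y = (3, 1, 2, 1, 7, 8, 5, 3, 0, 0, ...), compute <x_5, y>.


x_5 = e_5 is the standard basis vector with 1 in position 5.
<x_5, y> = y_5 = 7
As n -> infinity, <x_n, y> -> 0, confirming weak convergence of (x_n) to 0.

7


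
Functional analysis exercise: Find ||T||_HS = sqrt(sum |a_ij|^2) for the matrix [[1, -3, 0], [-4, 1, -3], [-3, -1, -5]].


The Hilbert-Schmidt norm is sqrt(sum of squares of all entries).
Sum of squares = 1^2 + (-3)^2 + 0^2 + (-4)^2 + 1^2 + (-3)^2 + (-3)^2 + (-1)^2 + (-5)^2
= 1 + 9 + 0 + 16 + 1 + 9 + 9 + 1 + 25 = 71
||T||_HS = sqrt(71) = 8.4261

8.4261


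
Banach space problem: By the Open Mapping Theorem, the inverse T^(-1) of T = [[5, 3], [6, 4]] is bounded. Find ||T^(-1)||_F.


det(T) = 5*4 - 3*6 = 2
T^(-1) = (1/2) * [[4, -3], [-6, 5]] = [[2.0000, -1.5000], [-3.0000, 2.5000]]
||T^(-1)||_F^2 = 2.0000^2 + (-1.5000)^2 + (-3.0000)^2 + 2.5000^2 = 21.5000
||T^(-1)||_F = sqrt(21.5000) = 4.6368

4.6368


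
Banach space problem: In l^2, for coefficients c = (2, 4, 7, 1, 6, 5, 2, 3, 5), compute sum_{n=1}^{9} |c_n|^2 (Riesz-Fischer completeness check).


sum |c_n|^2 = 2^2 + 4^2 + 7^2 + 1^2 + 6^2 + 5^2 + 2^2 + 3^2 + 5^2
= 4 + 16 + 49 + 1 + 36 + 25 + 4 + 9 + 25
= 169

169


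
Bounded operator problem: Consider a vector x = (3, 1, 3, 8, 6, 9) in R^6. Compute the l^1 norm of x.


The l^1 norm equals the sum of absolute values of all components.
||x||_1 = 3 + 1 + 3 + 8 + 6 + 9
= 30

30.0000


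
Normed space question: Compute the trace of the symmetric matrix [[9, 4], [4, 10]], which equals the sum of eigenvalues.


For a self-adjoint (symmetric) matrix, the eigenvalues are real.
The sum of eigenvalues equals the trace of the matrix.
trace = 9 + 10 = 19

19


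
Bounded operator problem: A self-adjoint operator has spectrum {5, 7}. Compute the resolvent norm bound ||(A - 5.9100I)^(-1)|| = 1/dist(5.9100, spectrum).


dist(5.9100, {5, 7}) = min(|5.9100 - 5|, |5.9100 - 7|)
= min(0.9100, 1.0900) = 0.9100
Resolvent bound = 1/0.9100 = 1.0989

1.0989


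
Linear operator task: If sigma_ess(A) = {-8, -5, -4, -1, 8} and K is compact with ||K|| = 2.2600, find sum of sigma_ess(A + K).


By Weyl's theorem, the essential spectrum is invariant under compact perturbations.
sigma_ess(A + K) = sigma_ess(A) = {-8, -5, -4, -1, 8}
Sum = -8 + -5 + -4 + -1 + 8 = -10

-10


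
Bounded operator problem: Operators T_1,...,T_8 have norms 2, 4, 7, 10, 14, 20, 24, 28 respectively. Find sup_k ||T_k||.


By the Uniform Boundedness Principle, the supremum of norms is finite.
sup_k ||T_k|| = max(2, 4, 7, 10, 14, 20, 24, 28) = 28

28


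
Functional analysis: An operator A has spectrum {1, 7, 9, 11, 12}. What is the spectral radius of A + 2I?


Spectrum of A + 2I = {3, 9, 11, 13, 14}
Spectral radius = max |lambda| over the shifted spectrum
= max(3, 9, 11, 13, 14) = 14

14


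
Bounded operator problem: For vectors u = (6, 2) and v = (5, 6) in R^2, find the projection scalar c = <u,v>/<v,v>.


Computing <u,v> = 6*5 + 2*6 = 42
Computing <v,v> = 5^2 + 6^2 = 61
Projection coefficient = 42/61 = 0.6885

0.6885


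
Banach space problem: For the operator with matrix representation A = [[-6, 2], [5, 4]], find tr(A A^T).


trace(A * A^T) = sum of squares of all entries
= (-6)^2 + 2^2 + 5^2 + 4^2
= 36 + 4 + 25 + 16
= 81

81


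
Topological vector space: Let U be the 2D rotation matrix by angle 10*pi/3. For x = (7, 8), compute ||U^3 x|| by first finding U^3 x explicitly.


U is a rotation by theta = 10*pi/3
U^3 = rotation by 3*theta = 30*pi/3 = 0*pi/3 (mod 2*pi)
cos(0*pi/3) = 1.0000, sin(0*pi/3) = 0.0000
U^3 x = (1.0000 * 7 - 0.0000 * 8, 0.0000 * 7 + 1.0000 * 8)
= (7.0000, 8.0000)
||U^3 x|| = sqrt(7.0000^2 + 8.0000^2) = sqrt(113.0000) = 10.6301

10.6301


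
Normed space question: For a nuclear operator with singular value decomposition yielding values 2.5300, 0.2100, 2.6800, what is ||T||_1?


The nuclear norm is the sum of all singular values.
||T||_1 = 2.5300 + 0.2100 + 2.6800
= 5.4200

5.4200


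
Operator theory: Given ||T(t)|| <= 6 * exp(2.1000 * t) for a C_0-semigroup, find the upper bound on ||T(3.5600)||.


||T(3.5600)|| <= 6 * exp(2.1000 * 3.5600)
= 6 * exp(7.4760)
= 6 * 1765.1660
= 10590.9958

10590.9958


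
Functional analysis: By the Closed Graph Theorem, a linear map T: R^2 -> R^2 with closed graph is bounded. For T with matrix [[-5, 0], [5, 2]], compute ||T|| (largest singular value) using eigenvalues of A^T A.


A^T A = [[50, 10], [10, 4]]
trace(A^T A) = 54, det(A^T A) = 100
discriminant = 54^2 - 4*100 = 2516
Largest eigenvalue of A^T A = (trace + sqrt(disc))/2 = 52.0799
||T|| = sqrt(52.0799) = 7.2166

7.2166


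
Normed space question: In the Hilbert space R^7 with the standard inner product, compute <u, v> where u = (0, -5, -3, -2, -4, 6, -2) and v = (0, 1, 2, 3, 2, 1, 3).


Computing the standard inner product <u, v> = sum u_i * v_i
= 0*0 + -5*1 + -3*2 + -2*3 + -4*2 + 6*1 + -2*3
= 0 + -5 + -6 + -6 + -8 + 6 + -6
= -25

-25


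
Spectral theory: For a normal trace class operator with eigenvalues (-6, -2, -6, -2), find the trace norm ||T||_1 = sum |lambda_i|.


For a normal operator, singular values equal |eigenvalues|.
Trace norm = sum |lambda_i| = 6 + 2 + 6 + 2
= 16

16


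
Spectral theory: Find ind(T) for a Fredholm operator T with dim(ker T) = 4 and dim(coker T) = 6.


The Fredholm index is defined as ind(T) = dim(ker T) - dim(coker T)
= 4 - 6
= -2

-2


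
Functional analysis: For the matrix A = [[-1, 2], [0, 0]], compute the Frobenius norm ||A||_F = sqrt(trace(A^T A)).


||A||_F^2 = sum a_ij^2
= (-1)^2 + 2^2 + 0^2 + 0^2
= 1 + 4 + 0 + 0 = 5
||A||_F = sqrt(5) = 2.2361

2.2361


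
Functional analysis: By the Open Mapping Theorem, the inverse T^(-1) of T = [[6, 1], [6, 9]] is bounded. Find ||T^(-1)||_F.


det(T) = 6*9 - 1*6 = 48
T^(-1) = (1/48) * [[9, -1], [-6, 6]] = [[0.1875, -0.0208], [-0.1250, 0.1250]]
||T^(-1)||_F^2 = 0.1875^2 + (-0.0208)^2 + (-0.1250)^2 + 0.1250^2 = 0.0668
||T^(-1)||_F = sqrt(0.0668) = 0.2585

0.2585


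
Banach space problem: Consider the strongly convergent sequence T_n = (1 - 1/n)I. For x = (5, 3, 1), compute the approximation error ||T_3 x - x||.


T_3 x - x = (1 - 1/3)x - x = -x/3
||x|| = sqrt(35) = 5.9161
||T_3 x - x|| = ||x||/3 = 5.9161/3 = 1.9720

1.9720


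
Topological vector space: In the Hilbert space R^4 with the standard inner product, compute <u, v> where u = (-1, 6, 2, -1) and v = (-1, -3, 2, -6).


Computing the standard inner product <u, v> = sum u_i * v_i
= -1*-1 + 6*-3 + 2*2 + -1*-6
= 1 + -18 + 4 + 6
= -7

-7


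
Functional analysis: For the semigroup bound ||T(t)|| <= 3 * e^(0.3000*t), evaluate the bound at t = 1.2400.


||T(1.2400)|| <= 3 * exp(0.3000 * 1.2400)
= 3 * exp(0.3720)
= 3 * 1.4506
= 4.3519

4.3519


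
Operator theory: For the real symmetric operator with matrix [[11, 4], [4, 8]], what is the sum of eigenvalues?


For a self-adjoint (symmetric) matrix, the eigenvalues are real.
The sum of eigenvalues equals the trace of the matrix.
trace = 11 + 8 = 19

19


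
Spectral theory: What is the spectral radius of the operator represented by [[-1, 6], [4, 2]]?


For a 2x2 matrix, eigenvalues satisfy lambda^2 - (trace)*lambda + det = 0
trace = -1 + 2 = 1
det = -1*2 - 6*4 = -26
discriminant = 1^2 - 4*(-26) = 105
spectral radius = max |eigenvalue| = 5.6235

5.6235


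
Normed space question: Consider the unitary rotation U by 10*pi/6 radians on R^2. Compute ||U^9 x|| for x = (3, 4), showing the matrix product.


U is a rotation by theta = 10*pi/6
U^9 = rotation by 9*theta = 90*pi/6 = 6*pi/6 (mod 2*pi)
cos(6*pi/6) = -1.0000, sin(6*pi/6) = 0.0000
U^9 x = (-1.0000 * 3 - 0.0000 * 4, 0.0000 * 3 + -1.0000 * 4)
= (-3.0000, -4.0000)
||U^9 x|| = sqrt((-3.0000)^2 + (-4.0000)^2) = sqrt(25.0000) = 5.0000

5.0000


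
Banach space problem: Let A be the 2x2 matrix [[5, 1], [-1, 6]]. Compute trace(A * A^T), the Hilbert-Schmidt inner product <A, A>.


trace(A * A^T) = sum of squares of all entries
= 5^2 + 1^2 + (-1)^2 + 6^2
= 25 + 1 + 1 + 36
= 63

63


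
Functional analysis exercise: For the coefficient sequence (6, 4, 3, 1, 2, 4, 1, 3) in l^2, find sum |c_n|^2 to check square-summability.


sum |c_n|^2 = 6^2 + 4^2 + 3^2 + 1^2 + 2^2 + 4^2 + 1^2 + 3^2
= 36 + 16 + 9 + 1 + 4 + 16 + 1 + 9
= 92

92


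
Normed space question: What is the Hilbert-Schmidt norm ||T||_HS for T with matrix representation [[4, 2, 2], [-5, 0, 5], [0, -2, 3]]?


The Hilbert-Schmidt norm is sqrt(sum of squares of all entries).
Sum of squares = 4^2 + 2^2 + 2^2 + (-5)^2 + 0^2 + 5^2 + 0^2 + (-2)^2 + 3^2
= 16 + 4 + 4 + 25 + 0 + 25 + 0 + 4 + 9 = 87
||T||_HS = sqrt(87) = 9.3274

9.3274


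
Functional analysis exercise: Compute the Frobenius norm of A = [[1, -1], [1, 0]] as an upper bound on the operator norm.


||A||_F^2 = sum a_ij^2
= 1^2 + (-1)^2 + 1^2 + 0^2
= 1 + 1 + 1 + 0 = 3
||A||_F = sqrt(3) = 1.7321

1.7321


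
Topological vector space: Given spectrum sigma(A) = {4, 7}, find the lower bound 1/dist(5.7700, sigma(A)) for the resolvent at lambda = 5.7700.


dist(5.7700, {4, 7}) = min(|5.7700 - 4|, |5.7700 - 7|)
= min(1.7700, 1.2300) = 1.2300
Resolvent bound = 1/1.2300 = 0.8130

0.8130


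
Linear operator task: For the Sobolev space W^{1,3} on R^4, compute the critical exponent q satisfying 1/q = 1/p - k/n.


Using the Sobolev embedding formula: 1/q = 1/p - k/n
1/q = 1/3 - 1/4 = 1/12
q = 1/(1/12) = 12

12.0000


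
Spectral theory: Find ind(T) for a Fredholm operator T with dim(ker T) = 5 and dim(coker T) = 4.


The Fredholm index is defined as ind(T) = dim(ker T) - dim(coker T)
= 5 - 4
= 1

1


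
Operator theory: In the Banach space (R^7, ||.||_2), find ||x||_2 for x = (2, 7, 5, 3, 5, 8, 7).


The l^2 norm = (sum |x_i|^2)^(1/2)
Sum of 2th powers = 4 + 49 + 25 + 9 + 25 + 64 + 49 = 225
||x||_2 = (225)^(1/2) = 15.0000

15.0000


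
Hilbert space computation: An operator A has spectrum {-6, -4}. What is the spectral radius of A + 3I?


Spectrum of A + 3I = {-3, -1}
Spectral radius = max |lambda| over the shifted spectrum
= max(3, 1) = 3

3


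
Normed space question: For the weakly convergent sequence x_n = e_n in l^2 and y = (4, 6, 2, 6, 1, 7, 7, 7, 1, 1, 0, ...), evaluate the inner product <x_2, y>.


x_2 = e_2 is the standard basis vector with 1 in position 2.
<x_2, y> = y_2 = 6
As n -> infinity, <x_n, y> -> 0, confirming weak convergence of (x_n) to 0.

6


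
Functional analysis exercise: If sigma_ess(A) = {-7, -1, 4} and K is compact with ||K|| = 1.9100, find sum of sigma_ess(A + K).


By Weyl's theorem, the essential spectrum is invariant under compact perturbations.
sigma_ess(A + K) = sigma_ess(A) = {-7, -1, 4}
Sum = -7 + -1 + 4 = -4

-4


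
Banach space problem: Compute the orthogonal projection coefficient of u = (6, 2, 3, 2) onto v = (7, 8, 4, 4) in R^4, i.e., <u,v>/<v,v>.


Computing <u,v> = 6*7 + 2*8 + 3*4 + 2*4 = 78
Computing <v,v> = 7^2 + 8^2 + 4^2 + 4^2 = 145
Projection coefficient = 78/145 = 0.5379

0.5379


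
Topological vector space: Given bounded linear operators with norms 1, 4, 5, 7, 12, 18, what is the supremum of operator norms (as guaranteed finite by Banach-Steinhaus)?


By the Uniform Boundedness Principle, the supremum of norms is finite.
sup_k ||T_k|| = max(1, 4, 5, 7, 12, 18) = 18

18


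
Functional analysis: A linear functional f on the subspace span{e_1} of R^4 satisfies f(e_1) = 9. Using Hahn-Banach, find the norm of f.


The norm of f is given by ||f|| = sup_{||x||=1} |f(x)|.
On span{e_1}, ||e_1|| = 1, so ||f|| = |f(e_1)| / ||e_1||
= |9| / 1 = 9.0000

9.0000


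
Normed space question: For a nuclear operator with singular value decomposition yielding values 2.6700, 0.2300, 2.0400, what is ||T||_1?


The nuclear norm is the sum of all singular values.
||T||_1 = 2.6700 + 0.2300 + 2.0400
= 4.9400

4.9400


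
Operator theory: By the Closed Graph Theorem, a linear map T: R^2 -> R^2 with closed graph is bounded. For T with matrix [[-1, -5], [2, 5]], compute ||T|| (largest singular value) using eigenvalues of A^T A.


A^T A = [[5, 15], [15, 50]]
trace(A^T A) = 55, det(A^T A) = 25
discriminant = 55^2 - 4*25 = 2925
Largest eigenvalue of A^T A = (trace + sqrt(disc))/2 = 54.5416
||T|| = sqrt(54.5416) = 7.3852

7.3852


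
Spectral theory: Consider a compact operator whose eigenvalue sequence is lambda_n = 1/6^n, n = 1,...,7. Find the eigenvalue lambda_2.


The eigenvalue formula gives lambda_2 = 1/6^2
= 1/36
= 0.0278

0.0278


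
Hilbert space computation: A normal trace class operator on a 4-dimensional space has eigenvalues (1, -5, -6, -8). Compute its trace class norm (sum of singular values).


For a normal operator, singular values equal |eigenvalues|.
Trace norm = sum |lambda_i| = 1 + 5 + 6 + 8
= 20

20


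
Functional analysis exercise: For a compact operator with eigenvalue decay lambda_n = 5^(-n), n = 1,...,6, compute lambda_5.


The eigenvalue formula gives lambda_5 = 1/5^5
= 1/3125
= 3.2000e-04

3.2000e-04


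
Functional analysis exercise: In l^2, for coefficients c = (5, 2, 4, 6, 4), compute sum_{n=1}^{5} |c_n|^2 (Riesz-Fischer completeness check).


sum |c_n|^2 = 5^2 + 2^2 + 4^2 + 6^2 + 4^2
= 25 + 4 + 16 + 36 + 16
= 97

97


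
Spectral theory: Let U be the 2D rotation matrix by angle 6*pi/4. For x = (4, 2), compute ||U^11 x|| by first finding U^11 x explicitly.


U is a rotation by theta = 6*pi/4
U^11 = rotation by 11*theta = 66*pi/4 = 2*pi/4 (mod 2*pi)
cos(2*pi/4) = 0.0000, sin(2*pi/4) = 1.0000
U^11 x = (0.0000 * 4 - 1.0000 * 2, 1.0000 * 4 + 0.0000 * 2)
= (-2.0000, 4.0000)
||U^11 x|| = sqrt((-2.0000)^2 + 4.0000^2) = sqrt(20.0000) = 4.4721

4.4721


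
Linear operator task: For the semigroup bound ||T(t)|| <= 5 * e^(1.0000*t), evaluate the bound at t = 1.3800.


||T(1.3800)|| <= 5 * exp(1.0000 * 1.3800)
= 5 * exp(1.3800)
= 5 * 3.9749
= 19.8745

19.8745


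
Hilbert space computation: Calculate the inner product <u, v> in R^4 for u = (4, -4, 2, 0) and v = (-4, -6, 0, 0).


Computing the standard inner product <u, v> = sum u_i * v_i
= 4*-4 + -4*-6 + 2*0 + 0*0
= -16 + 24 + 0 + 0
= 8

8


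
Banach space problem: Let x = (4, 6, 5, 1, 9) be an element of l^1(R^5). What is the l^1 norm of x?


The l^1 norm equals the sum of absolute values of all components.
||x||_1 = 4 + 6 + 5 + 1 + 9
= 25

25.0000


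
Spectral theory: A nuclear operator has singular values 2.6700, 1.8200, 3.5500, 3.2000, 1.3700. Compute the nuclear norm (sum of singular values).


The nuclear norm is the sum of all singular values.
||T||_1 = 2.6700 + 1.8200 + 3.5500 + 3.2000 + 1.3700
= 12.6100

12.6100


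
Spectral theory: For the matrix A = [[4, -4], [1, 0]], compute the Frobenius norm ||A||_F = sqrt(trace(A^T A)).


||A||_F^2 = sum a_ij^2
= 4^2 + (-4)^2 + 1^2 + 0^2
= 16 + 16 + 1 + 0 = 33
||A||_F = sqrt(33) = 5.7446

5.7446


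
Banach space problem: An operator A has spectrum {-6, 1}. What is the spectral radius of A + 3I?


Spectrum of A + 3I = {-3, 4}
Spectral radius = max |lambda| over the shifted spectrum
= max(3, 4) = 4

4


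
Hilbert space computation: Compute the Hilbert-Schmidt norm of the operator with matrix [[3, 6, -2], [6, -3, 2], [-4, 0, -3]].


The Hilbert-Schmidt norm is sqrt(sum of squares of all entries).
Sum of squares = 3^2 + 6^2 + (-2)^2 + 6^2 + (-3)^2 + 2^2 + (-4)^2 + 0^2 + (-3)^2
= 9 + 36 + 4 + 36 + 9 + 4 + 16 + 0 + 9 = 123
||T||_HS = sqrt(123) = 11.0905

11.0905


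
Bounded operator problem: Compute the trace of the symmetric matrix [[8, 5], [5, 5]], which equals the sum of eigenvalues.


For a self-adjoint (symmetric) matrix, the eigenvalues are real.
The sum of eigenvalues equals the trace of the matrix.
trace = 8 + 5 = 13

13


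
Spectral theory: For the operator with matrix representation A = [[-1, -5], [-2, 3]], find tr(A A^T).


trace(A * A^T) = sum of squares of all entries
= (-1)^2 + (-5)^2 + (-2)^2 + 3^2
= 1 + 25 + 4 + 9
= 39

39


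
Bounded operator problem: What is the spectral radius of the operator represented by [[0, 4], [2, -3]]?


For a 2x2 matrix, eigenvalues satisfy lambda^2 - (trace)*lambda + det = 0
trace = 0 + -3 = -3
det = 0*-3 - 4*2 = -8
discriminant = (-3)^2 - 4*(-8) = 41
spectral radius = max |eigenvalue| = 4.7016

4.7016


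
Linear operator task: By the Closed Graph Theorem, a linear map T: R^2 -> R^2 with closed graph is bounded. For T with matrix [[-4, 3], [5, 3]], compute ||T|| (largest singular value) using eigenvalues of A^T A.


A^T A = [[41, 3], [3, 18]]
trace(A^T A) = 59, det(A^T A) = 729
discriminant = 59^2 - 4*729 = 565
Largest eigenvalue of A^T A = (trace + sqrt(disc))/2 = 41.3849
||T|| = sqrt(41.3849) = 6.4331

6.4331


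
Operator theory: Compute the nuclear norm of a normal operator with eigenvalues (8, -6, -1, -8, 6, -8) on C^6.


For a normal operator, singular values equal |eigenvalues|.
Trace norm = sum |lambda_i| = 8 + 6 + 1 + 8 + 6 + 8
= 37

37


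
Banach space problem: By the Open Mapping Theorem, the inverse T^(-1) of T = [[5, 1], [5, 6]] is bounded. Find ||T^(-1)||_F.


det(T) = 5*6 - 1*5 = 25
T^(-1) = (1/25) * [[6, -1], [-5, 5]] = [[0.2400, -0.0400], [-0.2000, 0.2000]]
||T^(-1)||_F^2 = 0.2400^2 + (-0.0400)^2 + (-0.2000)^2 + 0.2000^2 = 0.1392
||T^(-1)||_F = sqrt(0.1392) = 0.3731

0.3731


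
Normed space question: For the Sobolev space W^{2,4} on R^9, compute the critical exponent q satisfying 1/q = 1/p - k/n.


Using the Sobolev embedding formula: 1/q = 1/p - k/n
1/q = 1/4 - 2/9 = 1/36
q = 1/(1/36) = 36

36.0000


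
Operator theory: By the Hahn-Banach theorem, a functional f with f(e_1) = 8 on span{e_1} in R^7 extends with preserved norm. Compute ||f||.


The norm of f is given by ||f|| = sup_{||x||=1} |f(x)|.
On span{e_1}, ||e_1|| = 1, so ||f|| = |f(e_1)| / ||e_1||
= |8| / 1 = 8.0000

8.0000


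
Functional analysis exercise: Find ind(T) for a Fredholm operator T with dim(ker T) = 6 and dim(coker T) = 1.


The Fredholm index is defined as ind(T) = dim(ker T) - dim(coker T)
= 6 - 1
= 5

5


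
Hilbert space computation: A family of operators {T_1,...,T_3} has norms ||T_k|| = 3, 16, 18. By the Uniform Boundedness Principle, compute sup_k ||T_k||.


By the Uniform Boundedness Principle, the supremum of norms is finite.
sup_k ||T_k|| = max(3, 16, 18) = 18

18


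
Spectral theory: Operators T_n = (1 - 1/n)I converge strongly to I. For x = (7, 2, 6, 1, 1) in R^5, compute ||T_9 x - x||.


T_9 x - x = (1 - 1/9)x - x = -x/9
||x|| = sqrt(91) = 9.5394
||T_9 x - x|| = ||x||/9 = 9.5394/9 = 1.0599

1.0599


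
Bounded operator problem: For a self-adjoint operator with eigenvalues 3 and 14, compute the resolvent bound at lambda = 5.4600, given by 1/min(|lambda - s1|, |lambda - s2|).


dist(5.4600, {3, 14}) = min(|5.4600 - 3|, |5.4600 - 14|)
= min(2.4600, 8.5400) = 2.4600
Resolvent bound = 1/2.4600 = 0.4065

0.4065


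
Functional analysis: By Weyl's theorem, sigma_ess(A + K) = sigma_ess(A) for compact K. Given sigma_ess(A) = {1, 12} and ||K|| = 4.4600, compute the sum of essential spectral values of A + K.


By Weyl's theorem, the essential spectrum is invariant under compact perturbations.
sigma_ess(A + K) = sigma_ess(A) = {1, 12}
Sum = 1 + 12 = 13

13


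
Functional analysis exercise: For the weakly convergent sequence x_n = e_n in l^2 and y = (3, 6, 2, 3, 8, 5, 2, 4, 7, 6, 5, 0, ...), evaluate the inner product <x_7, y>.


x_7 = e_7 is the standard basis vector with 1 in position 7.
<x_7, y> = y_7 = 2
As n -> infinity, <x_n, y> -> 0, confirming weak convergence of (x_n) to 0.

2


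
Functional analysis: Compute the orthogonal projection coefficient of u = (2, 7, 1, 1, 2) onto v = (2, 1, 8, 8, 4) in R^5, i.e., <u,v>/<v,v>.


Computing <u,v> = 2*2 + 7*1 + 1*8 + 1*8 + 2*4 = 35
Computing <v,v> = 2^2 + 1^2 + 8^2 + 8^2 + 4^2 = 149
Projection coefficient = 35/149 = 0.2349

0.2349


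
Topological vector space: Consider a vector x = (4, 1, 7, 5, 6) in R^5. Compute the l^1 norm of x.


The l^1 norm equals the sum of absolute values of all components.
||x||_1 = 4 + 1 + 7 + 5 + 6
= 23

23.0000


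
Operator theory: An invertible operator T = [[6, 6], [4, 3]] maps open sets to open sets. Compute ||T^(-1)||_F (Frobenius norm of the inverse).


det(T) = 6*3 - 6*4 = -6
T^(-1) = (1/-6) * [[3, -6], [-4, 6]] = [[-0.5000, 1.0000], [0.6667, -1.0000]]
||T^(-1)||_F^2 = (-0.5000)^2 + 1.0000^2 + 0.6667^2 + (-1.0000)^2 = 2.6944
||T^(-1)||_F = sqrt(2.6944) = 1.6415

1.6415


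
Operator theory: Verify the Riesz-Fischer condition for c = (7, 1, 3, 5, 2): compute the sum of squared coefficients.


sum |c_n|^2 = 7^2 + 1^2 + 3^2 + 5^2 + 2^2
= 49 + 1 + 9 + 25 + 4
= 88

88


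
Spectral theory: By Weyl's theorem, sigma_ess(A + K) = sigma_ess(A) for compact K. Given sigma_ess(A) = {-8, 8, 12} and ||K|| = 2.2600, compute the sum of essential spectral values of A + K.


By Weyl's theorem, the essential spectrum is invariant under compact perturbations.
sigma_ess(A + K) = sigma_ess(A) = {-8, 8, 12}
Sum = -8 + 8 + 12 = 12

12


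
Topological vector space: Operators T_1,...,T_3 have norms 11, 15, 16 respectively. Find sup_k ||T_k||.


By the Uniform Boundedness Principle, the supremum of norms is finite.
sup_k ||T_k|| = max(11, 15, 16) = 16

16


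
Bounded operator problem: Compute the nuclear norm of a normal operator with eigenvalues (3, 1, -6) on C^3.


For a normal operator, singular values equal |eigenvalues|.
Trace norm = sum |lambda_i| = 3 + 1 + 6
= 10

10


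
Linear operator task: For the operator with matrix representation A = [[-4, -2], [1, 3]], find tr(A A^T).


trace(A * A^T) = sum of squares of all entries
= (-4)^2 + (-2)^2 + 1^2 + 3^2
= 16 + 4 + 1 + 9
= 30

30


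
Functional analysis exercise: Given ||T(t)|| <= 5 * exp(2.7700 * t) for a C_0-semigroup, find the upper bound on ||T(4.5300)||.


||T(4.5300)|| <= 5 * exp(2.7700 * 4.5300)
= 5 * exp(12.5481)
= 5 * 281559.7613
= 1.4078e+06

1.4078e+06


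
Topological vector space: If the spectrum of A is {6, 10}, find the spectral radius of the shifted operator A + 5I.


Spectrum of A + 5I = {11, 15}
Spectral radius = max |lambda| over the shifted spectrum
= max(11, 15) = 15

15


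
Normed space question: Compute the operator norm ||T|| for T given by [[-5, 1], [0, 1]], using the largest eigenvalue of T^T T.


A^T A = [[25, -5], [-5, 2]]
trace(A^T A) = 27, det(A^T A) = 25
discriminant = 27^2 - 4*25 = 629
Largest eigenvalue of A^T A = (trace + sqrt(disc))/2 = 26.0399
||T|| = sqrt(26.0399) = 5.1029

5.1029


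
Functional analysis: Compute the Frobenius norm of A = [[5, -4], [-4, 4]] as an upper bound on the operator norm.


||A||_F^2 = sum a_ij^2
= 5^2 + (-4)^2 + (-4)^2 + 4^2
= 25 + 16 + 16 + 16 = 73
||A||_F = sqrt(73) = 8.5440

8.5440


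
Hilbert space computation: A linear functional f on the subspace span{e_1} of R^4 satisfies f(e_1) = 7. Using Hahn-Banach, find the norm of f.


The norm of f is given by ||f|| = sup_{||x||=1} |f(x)|.
On span{e_1}, ||e_1|| = 1, so ||f|| = |f(e_1)| / ||e_1||
= |7| / 1 = 7.0000

7.0000


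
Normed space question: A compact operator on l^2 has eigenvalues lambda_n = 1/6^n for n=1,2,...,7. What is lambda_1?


The eigenvalue formula gives lambda_1 = 1/6^1
= 1/6
= 0.1667

0.1667


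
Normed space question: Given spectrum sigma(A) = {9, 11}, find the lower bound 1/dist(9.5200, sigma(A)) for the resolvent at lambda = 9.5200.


dist(9.5200, {9, 11}) = min(|9.5200 - 9|, |9.5200 - 11|)
= min(0.5200, 1.4800) = 0.5200
Resolvent bound = 1/0.5200 = 1.9231

1.9231


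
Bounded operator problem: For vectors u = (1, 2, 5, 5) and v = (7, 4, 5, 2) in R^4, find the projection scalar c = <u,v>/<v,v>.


Computing <u,v> = 1*7 + 2*4 + 5*5 + 5*2 = 50
Computing <v,v> = 7^2 + 4^2 + 5^2 + 2^2 = 94
Projection coefficient = 50/94 = 0.5319

0.5319


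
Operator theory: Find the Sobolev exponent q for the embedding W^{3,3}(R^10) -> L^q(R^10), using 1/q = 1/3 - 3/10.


Using the Sobolev embedding formula: 1/q = 1/p - k/n
1/q = 1/3 - 3/10 = 1/30
q = 1/(1/30) = 30

30.0000


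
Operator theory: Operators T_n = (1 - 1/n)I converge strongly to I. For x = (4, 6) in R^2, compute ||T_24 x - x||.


T_24 x - x = (1 - 1/24)x - x = -x/24
||x|| = sqrt(52) = 7.2111
||T_24 x - x|| = ||x||/24 = 7.2111/24 = 0.3005

0.3005


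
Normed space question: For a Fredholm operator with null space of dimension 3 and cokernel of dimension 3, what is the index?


The Fredholm index is defined as ind(T) = dim(ker T) - dim(coker T)
= 3 - 3
= 0

0


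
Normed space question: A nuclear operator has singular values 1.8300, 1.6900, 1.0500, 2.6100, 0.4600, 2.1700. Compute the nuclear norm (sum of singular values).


The nuclear norm is the sum of all singular values.
||T||_1 = 1.8300 + 1.6900 + 1.0500 + 2.6100 + 0.4600 + 2.1700
= 9.8100

9.8100


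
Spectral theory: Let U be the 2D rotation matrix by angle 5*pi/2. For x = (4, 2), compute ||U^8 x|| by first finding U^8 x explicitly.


U is a rotation by theta = 5*pi/2
U^8 = rotation by 8*theta = 40*pi/2 = 0*pi/2 (mod 2*pi)
cos(0*pi/2) = 1.0000, sin(0*pi/2) = 0.0000
U^8 x = (1.0000 * 4 - 0.0000 * 2, 0.0000 * 4 + 1.0000 * 2)
= (4.0000, 2.0000)
||U^8 x|| = sqrt(4.0000^2 + 2.0000^2) = sqrt(20.0000) = 4.4721

4.4721


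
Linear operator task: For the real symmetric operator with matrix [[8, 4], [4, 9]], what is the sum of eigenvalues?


For a self-adjoint (symmetric) matrix, the eigenvalues are real.
The sum of eigenvalues equals the trace of the matrix.
trace = 8 + 9 = 17

17


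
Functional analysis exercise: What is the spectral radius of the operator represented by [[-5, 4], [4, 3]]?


For a 2x2 matrix, eigenvalues satisfy lambda^2 - (trace)*lambda + det = 0
trace = -5 + 3 = -2
det = -5*3 - 4*4 = -31
discriminant = (-2)^2 - 4*(-31) = 128
spectral radius = max |eigenvalue| = 6.6569

6.6569


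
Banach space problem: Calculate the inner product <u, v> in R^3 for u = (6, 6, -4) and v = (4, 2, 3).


Computing the standard inner product <u, v> = sum u_i * v_i
= 6*4 + 6*2 + -4*3
= 24 + 12 + -12
= 24

24


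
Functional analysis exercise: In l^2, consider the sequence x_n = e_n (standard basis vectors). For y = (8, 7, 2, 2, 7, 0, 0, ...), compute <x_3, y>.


x_3 = e_3 is the standard basis vector with 1 in position 3.
<x_3, y> = y_3 = 2
As n -> infinity, <x_n, y> -> 0, confirming weak convergence of (x_n) to 0.

2


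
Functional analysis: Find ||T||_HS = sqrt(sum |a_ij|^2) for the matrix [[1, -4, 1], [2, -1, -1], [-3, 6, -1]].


The Hilbert-Schmidt norm is sqrt(sum of squares of all entries).
Sum of squares = 1^2 + (-4)^2 + 1^2 + 2^2 + (-1)^2 + (-1)^2 + (-3)^2 + 6^2 + (-1)^2
= 1 + 16 + 1 + 4 + 1 + 1 + 9 + 36 + 1 = 70
||T||_HS = sqrt(70) = 8.3666

8.3666


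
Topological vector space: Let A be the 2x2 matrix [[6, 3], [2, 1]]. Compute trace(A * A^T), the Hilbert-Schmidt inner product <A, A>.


trace(A * A^T) = sum of squares of all entries
= 6^2 + 3^2 + 2^2 + 1^2
= 36 + 9 + 4 + 1
= 50

50


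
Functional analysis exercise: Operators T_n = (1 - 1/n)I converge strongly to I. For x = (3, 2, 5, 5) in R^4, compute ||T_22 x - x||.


T_22 x - x = (1 - 1/22)x - x = -x/22
||x|| = sqrt(63) = 7.9373
||T_22 x - x|| = ||x||/22 = 7.9373/22 = 0.3608

0.3608
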